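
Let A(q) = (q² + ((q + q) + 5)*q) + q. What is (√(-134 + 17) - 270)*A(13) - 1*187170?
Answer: -345120 + 1755*I*√13 ≈ -3.4512e+5 + 6327.7*I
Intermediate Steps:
A(q) = q + q² + q*(5 + 2*q) (A(q) = (q² + (2*q + 5)*q) + q = (q² + (5 + 2*q)*q) + q = (q² + q*(5 + 2*q)) + q = q + q² + q*(5 + 2*q))
(√(-134 + 17) - 270)*A(13) - 1*187170 = (√(-134 + 17) - 270)*(3*13*(2 + 13)) - 1*187170 = (√(-117) - 270)*(3*13*15) - 187170 = (3*I*√13 - 270)*585 - 187170 = (-270 + 3*I*√13)*585 - 187170 = (-157950 + 1755*I*√13) - 187170 = -345120 + 1755*I*√13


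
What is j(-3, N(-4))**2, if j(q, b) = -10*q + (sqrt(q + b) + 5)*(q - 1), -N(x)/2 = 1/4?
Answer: 44 - 40*I*sqrt(14) ≈ 44.0 - 149.67*I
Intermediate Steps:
N(x) = -1/2 (N(x) = -2/4 = -2*1/4 = -1/2)
j(q, b) = -10*q + (-1 + q)*(5 + sqrt(b + q)) (j(q, b) = -10*q + (sqrt(b + q) + 5)*(-1 + q) = -10*q + (5 + sqrt(b + q))*(-1 + q) = -10*q + (-1 + q)*(5 + sqrt(b + q)))
j(-3, N(-4))**2 = (-5 - sqrt(-1/2 - 3) - 5*(-3) - 3*sqrt(-1/2 - 3))**2 = (-5 - sqrt(-7/2) + 15 - 3*I*sqrt(14)/2)**2 = (-5 - I*sqrt(14)/2 + 15 - 3*I*sqrt(14)/2)**2 = (10 - 2*I*sqrt(14))**2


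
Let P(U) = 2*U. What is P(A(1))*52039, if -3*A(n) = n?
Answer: -104078/3 ≈ -34693.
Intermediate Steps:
A(n) = -n/3
P(A(1))*52039 = (2*(-⅓*1))*52039 = (2*(-⅓))*52039 = -⅔*52039 = -104078/3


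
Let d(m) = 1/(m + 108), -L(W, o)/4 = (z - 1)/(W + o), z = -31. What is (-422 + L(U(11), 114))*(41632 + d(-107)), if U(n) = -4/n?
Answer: -10951394118/625 ≈ -1.7522e+7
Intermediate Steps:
L(W, o) = 128/(W + o) (L(W, o) = -4*(-31 - 1)/(W + o) = -(-128)/(W + o) = 128/(W + o))
d(m) = 1/(108 + m)
(-422 + L(U(11), 114))*(41632 + d(-107)) = (-422 + 128/(-4/11 + 114))*(41632 + 1/(108 - 107)) = (-422 + 128/(-4*1/11 + 114))*(41632 + 1/1) = (-422 + 128/(-4/11 + 114))*(41632 + 1) = (-422 + 128/(1250/11))*41633 = (-422 + 128*(11/1250))*41633 = (-422 + 704/625)*41633 = -263046/625*41633 = -10951394118/625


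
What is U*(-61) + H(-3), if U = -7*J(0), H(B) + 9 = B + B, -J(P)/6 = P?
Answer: -15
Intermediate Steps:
J(P) = -6*P
H(B) = -9 + 2*B (H(B) = -9 + (B + B) = -9 + 2*B)
U = 0 (U = -(-42)*0 = -7*0 = 0)
U*(-61) + H(-3) = 0*(-61) + (-9 + 2*(-3)) = 0 + (-9 - 6) = 0 - 15 = -15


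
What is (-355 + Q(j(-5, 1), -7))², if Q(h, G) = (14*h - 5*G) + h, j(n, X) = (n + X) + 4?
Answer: 102400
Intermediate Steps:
j(n, X) = 4 + X + n (j(n, X) = (X + n) + 4 = 4 + X + n)
Q(h, G) = -5*G + 15*h (Q(h, G) = (-5*G + 14*h) + h = -5*G + 15*h)
(-355 + Q(j(-5, 1), -7))² = (-355 + (-5*(-7) + 15*(4 + 1 - 5)))² = (-355 + (35 + 15*0))² = (-355 + (35 + 0))² = (-355 + 35)² = (-320)² = 102400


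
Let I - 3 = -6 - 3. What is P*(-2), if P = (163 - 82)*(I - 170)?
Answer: 28512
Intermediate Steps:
I = -6 (I = 3 + (-6 - 3) = 3 - 9 = -6)
P = -14256 (P = (163 - 82)*(-6 - 170) = 81*(-176) = -14256)
P*(-2) = -14256*(-2) = 28512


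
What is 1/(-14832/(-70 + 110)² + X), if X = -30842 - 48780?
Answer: -100/7963127 ≈ -1.2558e-5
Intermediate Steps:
X = -79622
1/(-14832/(-70 + 110)² + X) = 1/(-14832/(-70 + 110)² - 79622) = 1/(-14832/(40²) - 79622) = 1/(-14832/1600 - 79622) = 1/(-14832*1/1600 - 79622) = 1/(-927/100 - 79622) = 1/(-7963127/100) = -100/7963127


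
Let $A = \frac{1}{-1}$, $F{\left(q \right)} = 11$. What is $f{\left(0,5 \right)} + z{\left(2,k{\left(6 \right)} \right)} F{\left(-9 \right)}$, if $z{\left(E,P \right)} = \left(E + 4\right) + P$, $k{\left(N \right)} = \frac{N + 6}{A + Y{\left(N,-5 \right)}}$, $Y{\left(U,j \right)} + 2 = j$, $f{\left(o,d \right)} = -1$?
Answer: $\frac{97}{2} \approx 48.5$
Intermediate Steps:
$Y{\left(U,j \right)} = -2 + j$
$A = -1$
$k{\left(N \right)} = - \frac{3}{4} - \frac{N}{8}$ ($k{\left(N \right)} = \frac{N + 6}{-1 - 7} = \frac{6 + N}{-1 - 7} = \frac{6 + N}{-8} = \left(6 + N\right) \left(- \frac{1}{8}\right) = - \frac{3}{4} - \frac{N}{8}$)
$z{\left(E,P \right)} = 4 + E + P$ ($z{\left(E,P \right)} = \left(4 + E\right) + P = 4 + E + P$)
$f{\left(0,5 \right)} + z{\left(2,k{\left(6 \right)} \right)} F{\left(-9 \right)} = -1 + \left(4 + 2 - \frac{3}{2}\right) 11 = -1 + \frac{9}{2} \cdot 11 = -1 + \frac{99}{2} = \frac{97}{2}$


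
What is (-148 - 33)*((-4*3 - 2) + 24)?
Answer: -1810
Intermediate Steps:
(-148 - 33)*((-4*3 - 2) + 24) = -181*((-12 - 2) + 24) = -181*(-14 + 24) = -181*10 = -1810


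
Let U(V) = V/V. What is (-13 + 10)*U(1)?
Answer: -3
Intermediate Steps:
U(V) = 1
(-13 + 10)*U(1) = (-13 + 10)*1 = -3*1 = -3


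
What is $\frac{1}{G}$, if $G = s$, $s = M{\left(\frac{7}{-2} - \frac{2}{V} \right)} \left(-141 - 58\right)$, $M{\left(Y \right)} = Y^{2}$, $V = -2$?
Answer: $- \frac{4}{4975} \approx -0.00080402$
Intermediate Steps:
$s = - \frac{4975}{4}$ ($s = \left(\frac{7}{-2} - \frac{2}{-2}\right)^{2} \left(-141 - 58\right) = \left(7 \left(- \frac{1}{2}\right) - -1\right)^{2} \left(-199\right) = \left(- \frac{7}{2} + 1\right)^{2} \left(-199\right) = \left(- \frac{5}{2}\right)^{2} \left(-199\right) = \frac{25}{4} \left(-199\right) = - \frac{4975}{4} \approx -1243.8$)
$G = - \frac{4975}{4} \approx -1243.8$
$\frac{1}{G} = \frac{1}{- \frac{4975}{4}} = - \frac{4}{4975}$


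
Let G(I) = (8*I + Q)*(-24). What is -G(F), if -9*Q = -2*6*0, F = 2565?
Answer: 492480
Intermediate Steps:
Q = 0 (Q = -(-2*6)*0/9 = -(-4)*0/3 = -1/9*0 = 0)
G(I) = -192*I (G(I) = (8*I + 0)*(-24) = (8*I)*(-24) = -192*I)
-G(F) = -(-192)*2565 = -1*(-492480) = 492480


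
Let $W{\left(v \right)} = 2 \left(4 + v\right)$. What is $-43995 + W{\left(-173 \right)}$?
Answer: $-44333$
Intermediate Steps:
$W{\left(v \right)} = 8 + 2 v$
$-43995 + W{\left(-173 \right)} = -43995 + \left(8 + 2 \left(-173\right)\right) = -43995 + \left(8 - 346\right) = -43995 - 338 = -44333$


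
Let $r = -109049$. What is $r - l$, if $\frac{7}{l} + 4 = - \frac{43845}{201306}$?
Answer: $- \frac{30862905413}{283023} \approx -1.0905 \cdot 10^{5}$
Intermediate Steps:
$l = - \frac{469714}{283023}$ ($l = \frac{7}{-4 - \frac{43845}{201306}} = \frac{7}{-4 - \frac{14615}{67102}} = \frac{7}{- \frac{283023}{67102}} = 7 \left(- \frac{67102}{283023}\right) = - \frac{469714}{283023} \approx -1.6596$)
$r - l = -109049 - - \frac{469714}{283023} = -109049 + \frac{469714}{283023} = - \frac{30862905413}{283023}$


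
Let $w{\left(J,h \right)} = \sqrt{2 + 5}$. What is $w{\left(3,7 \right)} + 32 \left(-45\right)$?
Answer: $-1440 + \sqrt{7} \approx -1437.4$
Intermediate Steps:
$w{\left(J,h \right)} = \sqrt{7}$
$w{\left(3,7 \right)} + 32 \left(-45\right) = \sqrt{7} + 32 \left(-45\right) = \sqrt{7} - 1440 = -1440 + \sqrt{7}$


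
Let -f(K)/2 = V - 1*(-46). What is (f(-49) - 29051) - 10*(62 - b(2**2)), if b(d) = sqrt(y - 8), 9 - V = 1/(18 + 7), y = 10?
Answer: -744523/25 + 10*sqrt(2) ≈ -29767.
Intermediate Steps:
V = 224/25 (V = 9 - 1/(18 + 7) = 9 - 1/25 = 224/25 ≈ 8.9600)
b(d) = sqrt(2) (b(d) = sqrt(10 - 8) = sqrt(2))
f(K) = -2748/25 (f(K) = -2*(224/25 - 1*(-46)) = -2*(224/25 + 46) = -2*1374/25 = -2748/25)
(f(-49) - 29051) - 10*(62 - b(2**2)) = (-2748/25 - 29051) - 10*(62 - sqrt(2)) = -729023/25 + (-620 + 10*sqrt(2)) = -744523/25 + 10*sqrt(2)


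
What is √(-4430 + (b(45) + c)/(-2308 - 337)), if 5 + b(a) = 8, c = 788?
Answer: I*√58590705/115 ≈ 66.561*I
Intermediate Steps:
b(a) = 3 (b(a) = -5 + 8 = 3)
√(-4430 + (b(45) + c)/(-2308 - 337)) = √(-4430 + (3 + 788)/(-2308 - 337)) = √(-4430 + 791/(-2645)) = √(-4430 + 791*(-1/2645)) = √(-4430 - 791/2645) = √(-11718141/2645) = I*√58590705/115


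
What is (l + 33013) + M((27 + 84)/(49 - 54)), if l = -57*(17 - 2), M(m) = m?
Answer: 160679/5 ≈ 32136.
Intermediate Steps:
l = -855 (l = -57*15 = -855)
(l + 33013) + M((27 + 84)/(49 - 54)) = (-855 + 33013) + (27 + 84)/(49 - 54) = 32158 + 111/(-5) = 32158 + 111*(-1/5) = 32158 - 111/5 = 160679/5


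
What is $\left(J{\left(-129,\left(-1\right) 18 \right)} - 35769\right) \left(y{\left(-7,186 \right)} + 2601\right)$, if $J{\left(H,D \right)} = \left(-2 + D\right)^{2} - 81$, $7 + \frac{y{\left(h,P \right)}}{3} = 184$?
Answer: $-111029400$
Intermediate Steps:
$y{\left(h,P \right)} = 531$ ($y{\left(h,P \right)} = -21 + 3 \cdot 184 = -21 + 552 = 531$)
$J{\left(H,D \right)} = -81 + \left(-2 + D\right)^{2}$ ($J{\left(H,D \right)} = \left(-2 + D\right)^{2} - 81 = -81 + \left(-2 + D\right)^{2}$)
$\left(J{\left(-129,\left(-1\right) 18 \right)} - 35769\right) \left(y{\left(-7,186 \right)} + 2601\right) = \left(\left(-81 + \left(-2 - 18\right)^{2}\right) - 35769\right) \left(531 + 2601\right) = \left(\left(-81 + \left(-2 - 18\right)^{2}\right) - 35769\right) 3132 = \left(\left(-81 + \left(-20\right)^{2}\right) - 35769\right) 3132 = \left(\left(-81 + 400\right) - 35769\right) 3132 = \left(319 - 35769\right) 3132 = \left(-35450\right) 3132 = -111029400$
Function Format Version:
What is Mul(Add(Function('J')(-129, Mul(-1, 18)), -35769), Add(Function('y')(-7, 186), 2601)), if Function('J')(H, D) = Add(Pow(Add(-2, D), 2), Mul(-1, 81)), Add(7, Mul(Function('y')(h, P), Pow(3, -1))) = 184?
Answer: -111029400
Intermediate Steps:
Function('y')(h, P) = 531 (Function('y')(h, P) = Add(-21, Mul(3, 184)) = Add(-21, 552) = 531)
Function('J')(H, D) = Add(-81, Pow(Add(-2, D), 2)) (Function('J')(H, D) = Add(Pow(Add(-2, D), 2), -81) = Add(-81, Pow(Add(-2, D), 2)))
Mul(Add(Function('J')(-129, Mul(-1, 18)), -35769), Add(Function('y')(-7, 186), 2601)) = Mul(Add(Add(-81, Pow(Add(-2, Mul(-1, 18)), 2)), -35769), Add(531, 2601)) = Mul(Add(Add(-81, Pow(Add(-2, -18), 2)), -35769), 3132) = Mul(Add(Add(-81, Pow(-20, 2)), -35769), 3132) = Mul(Add(Add(-81, 400), -35769), 3132) = Mul(Add(319, -35769), 3132) = Mul(-35450, 3132) = -111029400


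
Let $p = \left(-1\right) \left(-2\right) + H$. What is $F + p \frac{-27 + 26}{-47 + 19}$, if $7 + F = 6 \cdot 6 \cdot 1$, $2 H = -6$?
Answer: $\frac{811}{28} \approx 28.964$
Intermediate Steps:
$H = -3$ ($H = \frac{1}{2} \left(-6\right) = -3$)
$p = -1$ ($p = \left(-1\right) \left(-2\right) - 3 = 2 - 3 = -1$)
$F = 29$ ($F = -7 + 6 \cdot 6 \cdot 1 = -7 + 36 \cdot 1 = -7 + 36 = 29$)
$F + p \frac{-27 + 26}{-47 + 19} = 29 - \frac{-27 + 26}{-47 + 19} = 29 - - \frac{1}{-28} = 29 - \left(-1\right) \left(- \frac{1}{28}\right) = 29 - \frac{1}{28} = \frac{811}{28}$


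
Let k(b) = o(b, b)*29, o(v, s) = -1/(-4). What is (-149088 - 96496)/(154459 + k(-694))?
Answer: -982336/617865 ≈ -1.5899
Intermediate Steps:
o(v, s) = ¼ (o(v, s) = -1*(-¼) = ¼)
k(b) = 29/4 (k(b) = (¼)*29 = 29/4)
(-149088 - 96496)/(154459 + k(-694)) = (-149088 - 96496)/(154459 + 29/4) = -245584/617865/4 = -245584*4/617865 = -982336/617865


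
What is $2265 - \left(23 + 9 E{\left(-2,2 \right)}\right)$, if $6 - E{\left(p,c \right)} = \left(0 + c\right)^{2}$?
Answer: $2224$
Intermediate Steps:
$E{\left(p,c \right)} = 6 - c^{2}$ ($E{\left(p,c \right)} = 6 - \left(0 + c\right)^{2} = 6 - c^{2}$)
$2265 - \left(23 + 9 E{\left(-2,2 \right)}\right) = 2265 - \left(23 + 9 \left(6 - 2^{2}\right)\right) = 2265 - \left(23 + 9 \left(6 - 4\right)\right) = 2265 - 41 = 2224$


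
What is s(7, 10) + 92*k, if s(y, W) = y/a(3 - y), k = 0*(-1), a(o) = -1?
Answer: -7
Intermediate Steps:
k = 0
s(y, W) = -y (s(y, W) = y/(-1) = y*(-1) = -y)
s(7, 10) + 92*k = -1*7 + 92*0 = -7 + 0 = -7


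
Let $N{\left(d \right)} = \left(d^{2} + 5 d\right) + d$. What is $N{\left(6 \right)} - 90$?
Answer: $-18$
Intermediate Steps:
$N{\left(d \right)} = d^{2} + 6 d$
$N{\left(6 \right)} - 90 = 6 \left(6 + 6\right) - 90 = 6 \cdot 12 - 90 = 72 - 90 = -18$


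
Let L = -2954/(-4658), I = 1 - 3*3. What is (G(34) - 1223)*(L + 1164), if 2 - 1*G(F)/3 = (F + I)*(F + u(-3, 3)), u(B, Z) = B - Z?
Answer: -9224984633/2329 ≈ -3.9609e+6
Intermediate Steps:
I = -8 (I = 1 - 9 = -8)
G(F) = 6 - 3*(-8 + F)*(-6 + F) (G(F) = 6 - 3*(F - 8)*(F + (-3 - 1*3)) = 6 - 3*(-8 + F)*(F + (-3 - 3)) = 6 - 3*(-8 + F)*(F - 6) = 6 - 3*(-8 + F)*(-6 + F))
L = 1477/2329 (L = -2954*(-1/4658) = 1477/2329 ≈ 0.63418)
(G(34) - 1223)*(L + 1164) = ((-138 - 3*34² + 42*34) - 1223)*(1477/2329 + 1164) = ((-138 - 3*1156 + 1428) - 1223)*(2712433/2329) = ((-138 - 3468 + 1428) - 1223)*(2712433/2329) = (-2178 - 1223)*(2712433/2329) = -3401*2712433/2329 = -9224984633/2329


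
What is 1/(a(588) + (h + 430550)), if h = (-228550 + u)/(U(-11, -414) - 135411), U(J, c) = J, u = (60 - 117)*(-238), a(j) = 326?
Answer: 9673/4167878904 ≈ 2.3208e-6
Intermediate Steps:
u = 13566 (u = -57*(-238) = 13566)
h = 15356/9673 (h = (-228550 + 13566)/(-11 - 135411) = -214984/(-135422) = -214984*(-1/135422) = 15356/9673 ≈ 1.5875)
1/(a(588) + (h + 430550)) = 1/(326 + (15356/9673 + 430550)) = 1/(326 + 4164725506/9673) = 1/(4167878904/9673) = 9673/4167878904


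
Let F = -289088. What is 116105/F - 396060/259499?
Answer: -144625324675/75018046912 ≈ -1.9279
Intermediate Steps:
116105/F - 396060/259499 = 116105/(-289088) - 396060/259499 = 116105*(-1/289088) - 396060*1/259499 = -116105/289088 - 396060/259499 = -144625324675/75018046912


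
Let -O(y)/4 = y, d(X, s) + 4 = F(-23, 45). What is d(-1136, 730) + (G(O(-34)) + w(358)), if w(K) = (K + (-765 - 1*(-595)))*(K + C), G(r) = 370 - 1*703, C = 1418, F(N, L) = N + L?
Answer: 333573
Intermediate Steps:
F(N, L) = L + N
d(X, s) = 18 (d(X, s) = -4 + (45 - 23) = -4 + 22 = 18)
O(y) = -4*y
G(r) = -333 (G(r) = 370 - 703 = -333)
w(K) = (-170 + K)*(1418 + K) (w(K) = (K + (-765 - 1*(-595)))*(K + 1418) = (K + (-765 + 595))*(1418 + K) = (K - 170)*(1418 + K) = (-170 + K)*(1418 + K))
d(-1136, 730) + (G(O(-34)) + w(358)) = 18 + (-333 + (-241060 + 358**2 + 1248*358)) = 18 + (-333 + (-241060 + 128164 + 446784)) = 18 + (-333 + 333888) = 18 + 333555 = 333573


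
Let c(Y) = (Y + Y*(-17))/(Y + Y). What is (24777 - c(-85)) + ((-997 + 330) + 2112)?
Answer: 26230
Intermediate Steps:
c(Y) = -8 (c(Y) = (Y - 17*Y)/((2*Y)) = (-16*Y)*(1/(2*Y)) = -8)
(24777 - c(-85)) + ((-997 + 330) + 2112) = (24777 - 1*(-8)) + ((-997 + 330) + 2112) = (24777 + 8) + (-667 + 2112) = 24785 + 1445 = 26230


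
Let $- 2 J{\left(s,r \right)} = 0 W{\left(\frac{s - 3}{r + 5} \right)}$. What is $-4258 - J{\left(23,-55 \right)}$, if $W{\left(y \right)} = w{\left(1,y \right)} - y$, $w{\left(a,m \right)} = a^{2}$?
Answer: $-4258$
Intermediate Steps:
$W{\left(y \right)} = 1 - y$ ($W{\left(y \right)} = 1^{2} - y = 1 - y$)
$J{\left(s,r \right)} = 0$ ($J{\left(s,r \right)} = - \frac{0 \left(1 - \frac{s - 3}{r + 5}\right)}{2} = - \frac{0 \left(1 - \frac{-3 + s}{5 + r}\right)}{2} = \left(- \frac{1}{2}\right) 0 = 0$)
$-4258 - J{\left(23,-55 \right)} = -4258 - 0 = -4258 + 0 = -4258$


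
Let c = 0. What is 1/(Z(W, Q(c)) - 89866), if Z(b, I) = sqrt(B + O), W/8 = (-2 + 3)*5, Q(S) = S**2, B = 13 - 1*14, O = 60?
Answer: -89866/8075897897 - sqrt(59)/8075897897 ≈ -1.1129e-5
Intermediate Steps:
B = -1 (B = 13 - 14 = -1)
W = 40 (W = 8*((-2 + 3)*5) = 8*(1*5) = 8*5 = 40)
Z(b, I) = sqrt(59) (Z(b, I) = sqrt(-1 + 60) = sqrt(59))
1/(Z(W, Q(c)) - 89866) = 1/(sqrt(59) - 89866) = 1/(-89866 + sqrt(59))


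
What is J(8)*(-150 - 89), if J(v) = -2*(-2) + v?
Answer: -2868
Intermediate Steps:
J(v) = 4 + v
J(8)*(-150 - 89) = (4 + 8)*(-150 - 89) = 12*(-239) = -2868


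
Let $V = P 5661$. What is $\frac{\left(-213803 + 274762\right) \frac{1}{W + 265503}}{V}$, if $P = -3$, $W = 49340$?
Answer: $- \frac{60959}{5346978669} \approx -1.1401 \cdot 10^{-5}$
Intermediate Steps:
$V = -16983$ ($V = \left(-3\right) 5661 = -16983$)
$\frac{\left(-213803 + 274762\right) \frac{1}{W + 265503}}{V} = \frac{\left(-213803 + 274762\right) \frac{1}{49340 + 265503}}{-16983} = \frac{60959}{314843} \left(- \frac{1}{16983}\right) = - \frac{60959}{5346978669}$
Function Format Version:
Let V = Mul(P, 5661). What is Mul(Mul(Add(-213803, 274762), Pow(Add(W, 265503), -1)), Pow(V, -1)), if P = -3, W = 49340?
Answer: Rational(-60959, 5346978669) ≈ -1.1401e-5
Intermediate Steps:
V = -16983 (V = Mul(-3, 5661) = -16983)
Mul(Mul(Add(-213803, 274762), Pow(Add(W, 265503), -1)), Pow(V, -1)) = Mul(Mul(Add(-213803, 274762), Pow(Add(49340, 265503), -1)), Pow(-16983, -1)) = Mul(Mul(60959, Pow(314843, -1)), Rational(-1, 16983)) = Mul(Mul(60959, Rational(1, 314843)), Rational(-1, 16983)) = Mul(Rational(60959, 314843), Rational(-1, 16983)) = Rational(-60959, 5346978669)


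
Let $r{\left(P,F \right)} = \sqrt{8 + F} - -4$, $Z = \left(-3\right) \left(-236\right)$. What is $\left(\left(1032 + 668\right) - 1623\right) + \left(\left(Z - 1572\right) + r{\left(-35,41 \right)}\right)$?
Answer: $-776$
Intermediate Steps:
$Z = 708$
$r{\left(P,F \right)} = 4 + \sqrt{8 + F}$ ($r{\left(P,F \right)} = \sqrt{8 + F} + 4 = 4 + \sqrt{8 + F}$)
$\left(\left(1032 + 668\right) - 1623\right) + \left(\left(Z - 1572\right) + r{\left(-35,41 \right)}\right) = \left(\left(1032 + 668\right) - 1623\right) + \left(\left(708 - 1572\right) + \left(4 + \sqrt{8 + 41}\right)\right) = \left(1700 - 1623\right) - \left(860 - 7\right) = 77 + \left(-864 + \left(4 + 7\right)\right) = 77 + \left(-864 + 11\right) = 77 - 853 = -776$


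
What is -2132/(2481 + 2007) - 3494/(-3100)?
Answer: 283496/434775 ≈ 0.65205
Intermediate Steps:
-2132/(2481 + 2007) - 3494/(-3100) = -2132/4488 - 3494*(-1/3100) = -2132*1/4488 + 1747/1550 = -533/1122 + 1747/1550 = 283496/434775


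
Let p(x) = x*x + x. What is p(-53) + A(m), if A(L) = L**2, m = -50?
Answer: 5256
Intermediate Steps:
p(x) = x + x**2 (p(x) = x**2 + x = x + x**2)
p(-53) + A(m) = -53*(1 - 53) + (-50)**2 = -53*(-52) + 2500 = 2756 + 2500 = 5256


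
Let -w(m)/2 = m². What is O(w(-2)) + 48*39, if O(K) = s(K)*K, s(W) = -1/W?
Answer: 1871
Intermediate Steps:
w(m) = -2*m²
O(K) = -1 (O(K) = (-1/K)*K = -1)
O(w(-2)) + 48*39 = -1 + 48*39 = -1 + 1872 = 1871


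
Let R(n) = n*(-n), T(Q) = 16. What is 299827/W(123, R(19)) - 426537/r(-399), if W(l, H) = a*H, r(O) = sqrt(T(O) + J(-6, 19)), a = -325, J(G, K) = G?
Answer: 299827/117325 - 426537*sqrt(10)/10 ≈ -1.3488e+5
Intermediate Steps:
R(n) = -n**2
r(O) = sqrt(10) (r(O) = sqrt(16 - 6) = sqrt(10))
W(l, H) = -325*H
299827/W(123, R(19)) - 426537/r(-399) = 299827/((-(-325)*19**2)) - 426537*sqrt(10)/10 = 299827/((-(-325)*361)) - 426537*sqrt(10)/10 = 299827/((-325*(-361))) - 426537*sqrt(10)/10 = 299827/117325 - 426537*sqrt(10)/10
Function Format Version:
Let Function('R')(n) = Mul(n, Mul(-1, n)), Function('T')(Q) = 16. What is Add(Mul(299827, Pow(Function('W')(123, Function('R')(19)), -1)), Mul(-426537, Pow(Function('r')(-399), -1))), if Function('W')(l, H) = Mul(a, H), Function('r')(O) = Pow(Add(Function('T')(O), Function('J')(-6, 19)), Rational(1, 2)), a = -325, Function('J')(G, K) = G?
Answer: Add(Rational(299827, 117325), Mul(Rational(-426537, 10), Pow(10, Rational(1, 2)))) ≈ -1.3488e+5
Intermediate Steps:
Function('R')(n) = Mul(-1, Pow(n, 2))
Function('r')(O) = Pow(10, Rational(1, 2)) (Function('r')(O) = Pow(Add(16, -6), Rational(1, 2)) = Pow(10, Rational(1, 2)))
Function('W')(l, H) = Mul(-325, H)
Add(Mul(299827, Pow(Function('W')(123, Function('R')(19)), -1)), Mul(-426537, Pow(Function('r')(-399), -1))) = Add(Mul(299827, Pow(Mul(-325, Mul(-1, Pow(19, 2))), -1)), Mul(-426537, Pow(Pow(10, Rational(1, 2)), -1))) = Add(Mul(299827, Pow(Mul(-325, Mul(-1, 361)), -1)), Mul(-426537, Mul(Rational(1, 10), Pow(10, Rational(1, 2))))) = Add(Mul(299827, Pow(Mul(-325, -361), -1)), Mul(Rational(-426537, 10), Pow(10, Rational(1, 2)))) = Add(Mul(299827, Pow(117325, -1)), Mul(Rational(-426537, 10), Pow(10, Rational(1, 2)))) = Add(Mul(299827, Rational(1, 117325)), Mul(Rational(-426537, 10), Pow(10, Rational(1, 2)))) = Add(Rational(299827, 117325), Mul(Rational(-426537, 10), Pow(10, Rational(1, 2))))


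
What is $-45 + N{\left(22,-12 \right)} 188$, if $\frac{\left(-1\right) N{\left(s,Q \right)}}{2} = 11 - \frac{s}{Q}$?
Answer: $- \frac{14611}{3} \approx -4870.3$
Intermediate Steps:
$N{\left(s,Q \right)} = -22 + \frac{2 s}{Q}$ ($N{\left(s,Q \right)} = - 2 \left(11 - \frac{s}{Q}\right) = -22 + \frac{2 s}{Q}$)
$-45 + N{\left(22,-12 \right)} 188 = -45 + \left(-22 + 2 \cdot 22 \frac{1}{-12}\right) 188 = -45 + \left(-22 + 2 \cdot 22 \left(- \frac{1}{12}\right)\right) 188 = -45 + \left(-22 - \frac{11}{3}\right) 188 = -45 - \frac{14476}{3} = - \frac{14611}{3}$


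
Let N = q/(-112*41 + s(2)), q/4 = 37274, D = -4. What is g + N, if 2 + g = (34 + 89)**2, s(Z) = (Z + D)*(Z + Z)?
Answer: 8679388/575 ≈ 15095.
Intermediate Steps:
s(Z) = 2*Z*(-4 + Z) (s(Z) = (Z - 4)*(Z + Z) = (-4 + Z)*(2*Z) = 2*Z*(-4 + Z))
q = 149096 (q = 4*37274 = 149096)
g = 15127 (g = -2 + (34 + 89)**2 = -2 + 123**2 = -2 + 15129 = 15127)
N = -18637/575 (N = 149096/(-112*41 + 2*2*(-4 + 2)) = 149096/(-4592 + 2*2*(-2)) = 149096/(-4592 - 8) = 149096/(-4600) = 149096*(-1/4600) = -18637/575 ≈ -32.412)
g + N = 15127 - 18637/575 = 8679388/575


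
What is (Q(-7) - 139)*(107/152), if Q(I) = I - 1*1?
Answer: -15729/152 ≈ -103.48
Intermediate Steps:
Q(I) = -1 + I (Q(I) = I - 1 = -1 + I)
(Q(-7) - 139)*(107/152) = ((-1 - 7) - 139)*(107/152) = (-8 - 139)*(107*(1/152)) = -147*107/152 = -15729/152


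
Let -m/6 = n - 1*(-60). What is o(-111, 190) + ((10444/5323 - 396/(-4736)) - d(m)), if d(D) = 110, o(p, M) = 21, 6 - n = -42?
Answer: -548023775/6302432 ≈ -86.954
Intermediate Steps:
n = 48 (n = 6 - 1*(-42) = 6 + 42 = 48)
m = -648 (m = -6*(48 - 1*(-60)) = -6*(48 + 60) = -6*108 = -648)
o(-111, 190) + ((10444/5323 - 396/(-4736)) - d(m)) = 21 + ((10444/5323 - 396/(-4736)) - 1*110) = 21 + ((10444*(1/5323) - 396*(-1/4736)) - 110) = 21 + ((10444/5323 + 99/1184) - 110) = 21 + (12892673/6302432 - 110) = 21 - 680374847/6302432 = -548023775/6302432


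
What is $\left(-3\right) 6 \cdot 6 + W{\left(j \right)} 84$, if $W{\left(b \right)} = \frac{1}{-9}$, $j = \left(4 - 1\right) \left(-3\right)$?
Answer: $- \frac{352}{3} \approx -117.33$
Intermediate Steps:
$j = -9$ ($j = 3 \left(-3\right) = -9$)
$W{\left(b \right)} = - \frac{1}{9}$
$\left(-3\right) 6 \cdot 6 + W{\left(j \right)} 84 = \left(-3\right) 6 \cdot 6 - \frac{28}{3} = \left(-18\right) 6 - \frac{28}{3} = -108 - \frac{28}{3} = - \frac{352}{3}$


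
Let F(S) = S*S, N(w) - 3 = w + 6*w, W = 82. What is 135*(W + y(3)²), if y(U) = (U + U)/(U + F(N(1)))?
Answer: 117446490/10609 ≈ 11070.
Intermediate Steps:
N(w) = 3 + 7*w (N(w) = 3 + (w + 6*w) = 3 + 7*w)
F(S) = S²
y(U) = 2*U/(100 + U) (y(U) = (U + U)/(U + (3 + 7*1)²) = (2*U)/(U + (3 + 7)²) = (2*U)/(U + 10²) = (2*U)/(U + 100) = (2*U)/(100 + U) = 2*U/(100 + U))
135*(W + y(3)²) = 135*(82 + (2*3/(100 + 3))²) = 135*(82 + (2*3/103)²) = 135*(82 + (2*3*(1/103))²) = 135*(82 + (6/103)²) = 135*(82 + 36/10609) = 135*(869974/10609) = 117446490/10609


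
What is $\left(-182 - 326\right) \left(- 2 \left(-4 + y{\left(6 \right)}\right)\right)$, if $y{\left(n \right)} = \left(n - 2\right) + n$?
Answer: $6096$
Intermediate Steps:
$y{\left(n \right)} = -2 + 2 n$ ($y{\left(n \right)} = \left(-2 + n\right) + n = -2 + 2 n$)
$\left(-182 - 326\right) \left(- 2 \left(-4 + y{\left(6 \right)}\right)\right) = \left(-182 - 326\right) \left(- 2 \left(-4 + \left(-2 + 2 \cdot 6\right)\right)\right) = - 508 \left(- 2 \left(-4 + \left(-2 + 12\right)\right)\right) = - 508 \left(- 2 \left(-4 + 10\right)\right) = - 508 \left(\left(-2\right) 6\right) = \left(-508\right) \left(-12\right) = 6096$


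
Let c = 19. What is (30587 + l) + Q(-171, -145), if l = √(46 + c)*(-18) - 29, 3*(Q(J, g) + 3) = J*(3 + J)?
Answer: 40131 - 18*√65 ≈ 39986.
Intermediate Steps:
Q(J, g) = -3 + J*(3 + J)/3 (Q(J, g) = -3 + (J*(3 + J))/3 = -3 + J*(3 + J)/3)
l = -29 - 18*√65 (l = √(46 + 19)*(-18) - 29 = √65*(-18) - 29 = -18*√65 - 29 = -29 - 18*√65 ≈ -174.12)
(30587 + l) + Q(-171, -145) = (30587 + (-29 - 18*√65)) + (-3 - 171 + (⅓)*(-171)²) = (30558 - 18*√65) + (-3 - 171 + (⅓)*29241) = (30558 - 18*√65) + (-3 - 171 + 9747) = (30558 - 18*√65) + 9573 = 40131 - 18*√65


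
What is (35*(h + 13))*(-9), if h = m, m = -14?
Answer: 315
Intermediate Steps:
h = -14
(35*(h + 13))*(-9) = (35*(-14 + 13))*(-9) = (35*(-1))*(-9) = -35*(-9) = 315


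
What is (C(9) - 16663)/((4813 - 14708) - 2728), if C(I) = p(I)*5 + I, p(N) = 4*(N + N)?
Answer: 16294/12623 ≈ 1.2908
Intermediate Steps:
p(N) = 8*N (p(N) = 4*(2*N) = 8*N)
C(I) = 41*I (C(I) = (8*I)*5 + I = 40*I + I = 41*I)
(C(9) - 16663)/((4813 - 14708) - 2728) = (41*9 - 16663)/((4813 - 14708) - 2728) = (369 - 16663)/(-9895 - 2728) = -16294/(-12623) = -16294*(-1/12623) = 16294/12623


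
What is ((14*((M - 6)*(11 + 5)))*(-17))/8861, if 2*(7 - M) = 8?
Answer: 11424/8861 ≈ 1.2892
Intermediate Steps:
M = 3 (M = 7 - 1/2*8 = 7 - 4 = 3)
((14*((M - 6)*(11 + 5)))*(-17))/8861 = ((14*((3 - 6)*(11 + 5)))*(-17))/8861 = ((14*(-3*16))*(-17))*(1/8861) = ((14*(-48))*(-17))*(1/8861) = -672*(-17)*(1/8861) = 11424*(1/8861) = 11424/8861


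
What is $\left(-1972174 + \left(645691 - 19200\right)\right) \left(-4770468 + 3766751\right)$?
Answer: $1350684903711$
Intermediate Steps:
$\left(-1972174 + \left(645691 - 19200\right)\right) \left(-4770468 + 3766751\right) = \left(-1972174 + \left(645691 - 19200\right)\right) \left(-1003717\right) = \left(-1972174 + 626491\right) \left(-1003717\right) = \left(-1345683\right) \left(-1003717\right) = 1350684903711$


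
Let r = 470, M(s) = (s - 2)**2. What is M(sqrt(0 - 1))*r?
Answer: 1410 - 1880*I ≈ 1410.0 - 1880.0*I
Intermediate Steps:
M(s) = (-2 + s)**2
M(sqrt(0 - 1))*r = (-2 + sqrt(0 - 1))**2*470 = (-2 + sqrt(-1))**2*470 = (-2 + I)**2*470 = 470*(-2 + I)**2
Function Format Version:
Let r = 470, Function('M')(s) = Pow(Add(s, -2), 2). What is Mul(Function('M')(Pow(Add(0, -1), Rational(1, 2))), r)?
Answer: Add(1410, Mul(-1880, I)) ≈ Add(1410.0, Mul(-1880.0, I))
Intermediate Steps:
Function('M')(s) = Pow(Add(-2, s), 2)
Mul(Function('M')(Pow(Add(0, -1), Rational(1, 2))), r) = Mul(Pow(Add(-2, Pow(Add(0, -1), Rational(1, 2))), 2), 470) = Mul(Pow(Add(-2, Pow(-1, Rational(1, 2))), 2), 470) = Mul(Pow(Add(-2, I), 2), 470) = Mul(470, Pow(Add(-2, I), 2))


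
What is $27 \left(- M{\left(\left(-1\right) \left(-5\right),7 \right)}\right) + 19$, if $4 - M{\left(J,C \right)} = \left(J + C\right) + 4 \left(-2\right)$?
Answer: $19$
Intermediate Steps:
$M{\left(J,C \right)} = 12 - C - J$ ($M{\left(J,C \right)} = 4 - \left(\left(J + C\right) + 4 \left(-2\right)\right) = 4 - \left(\left(C + J\right) - 8\right) = 4 - \left(-8 + C + J\right) = 12 - C - J$)
$27 \left(- M{\left(\left(-1\right) \left(-5\right),7 \right)}\right) + 19 = 27 \left(- (12 - 7 - \left(-1\right) \left(-5\right))\right) + 19 = 27 \left(- (12 - 7 - 5)\right) + 19 = 27 \left(\left(-1\right) 0\right) + 19 = 27 \cdot 0 + 19 = 0 + 19 = 19$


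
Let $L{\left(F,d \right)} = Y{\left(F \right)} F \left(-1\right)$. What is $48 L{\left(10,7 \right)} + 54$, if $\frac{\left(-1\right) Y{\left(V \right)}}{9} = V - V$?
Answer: $54$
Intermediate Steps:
$Y{\left(V \right)} = 0$ ($Y{\left(V \right)} = - 9 \left(V - V\right) = \left(-9\right) 0 = 0$)
$L{\left(F,d \right)} = 0$ ($L{\left(F,d \right)} = 0 F \left(-1\right) = 0 \left(-1\right) = 0$)
$48 L{\left(10,7 \right)} + 54 = 48 \cdot 0 + 54 = 0 + 54 = 54$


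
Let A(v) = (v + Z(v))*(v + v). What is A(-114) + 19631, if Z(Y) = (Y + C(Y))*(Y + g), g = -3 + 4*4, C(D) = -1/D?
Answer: -2579367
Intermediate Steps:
g = 13 (g = -3 + 16 = 13)
Z(Y) = (13 + Y)*(Y - 1/Y) (Z(Y) = (Y - 1/Y)*(Y + 13) = (Y - 1/Y)*(13 + Y) = (13 + Y)*(Y - 1/Y))
A(v) = 2*v*(-1 + v² - 13/v + 14*v) (A(v) = (v + (-1 + v² - 13/v + 13*v))*(v + v) = (-1 + v² - 13/v + 14*v)*(2*v) = 2*v*(-1 + v² - 13/v + 14*v))
A(-114) + 19631 = (-26 - 2*(-114) + 2*(-114)³ + 28*(-114)²) + 19631 = (-26 + 228 + 2*(-1481544) + 28*12996) + 19631 = (-26 + 228 - 2963088 + 363888) + 19631 = -2598998 + 19631 = -2579367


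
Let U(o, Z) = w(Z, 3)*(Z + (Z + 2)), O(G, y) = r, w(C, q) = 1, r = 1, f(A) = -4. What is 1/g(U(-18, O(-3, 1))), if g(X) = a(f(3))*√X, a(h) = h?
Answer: -⅛ ≈ -0.12500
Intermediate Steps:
O(G, y) = 1
U(o, Z) = 2 + 2*Z (U(o, Z) = 1*(Z + (Z + 2)) = 1*(Z + (2 + Z)) = 1*(2 + 2*Z) = 2 + 2*Z)
g(X) = -4*√X
1/g(U(-18, O(-3, 1))) = 1/(-4*√(2 + 2*1)) = 1/(-4*√(2 + 2)) = 1/(-4*√4) = 1/(-4*2) = 1/(-8) = -⅛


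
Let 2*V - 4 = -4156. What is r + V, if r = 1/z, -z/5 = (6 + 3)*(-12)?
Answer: -1121039/540 ≈ -2076.0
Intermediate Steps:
V = -2076 (V = 2 + (½)*(-4156) = 2 - 2078 = -2076)
z = 540 (z = -5*(6 + 3)*(-12) = -45*(-12) = -5*(-108) = 540)
r = 1/540 ≈ 0.0018519
r + V = 1/540 - 2076 = -1121039/540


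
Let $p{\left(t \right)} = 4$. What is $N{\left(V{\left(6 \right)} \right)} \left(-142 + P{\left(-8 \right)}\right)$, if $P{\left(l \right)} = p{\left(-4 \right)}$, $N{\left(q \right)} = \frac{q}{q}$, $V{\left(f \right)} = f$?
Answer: $-138$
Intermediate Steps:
$N{\left(q \right)} = 1$
$P{\left(l \right)} = 4$
$N{\left(V{\left(6 \right)} \right)} \left(-142 + P{\left(-8 \right)}\right) = 1 \left(-142 + 4\right) = 1 \left(-138\right) = -138$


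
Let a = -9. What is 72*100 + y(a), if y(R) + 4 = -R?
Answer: 7205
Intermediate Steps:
y(R) = -4 - R
72*100 + y(a) = 72*100 + (-4 - 1*(-9)) = 7200 + (-4 + 9) = 7200 + 5 = 7205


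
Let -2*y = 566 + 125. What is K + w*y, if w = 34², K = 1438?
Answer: -397960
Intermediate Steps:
y = -691/2 (y = -(566 + 125)/2 = -½*691 = -691/2 ≈ -345.50)
w = 1156
K + w*y = 1438 + 1156*(-691/2) = 1438 - 399398 = -397960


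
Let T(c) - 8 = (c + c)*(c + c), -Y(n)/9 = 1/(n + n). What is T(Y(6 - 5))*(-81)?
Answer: -7209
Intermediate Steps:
Y(n) = -9/(2*n) (Y(n) = -9/(n + n) = -9*1/(2*n) = -9/(2*n))
T(c) = 8 + 4*c² (T(c) = 8 + (c + c)*(c + c) = 8 + (2*c)*(2*c) = 8 + 4*c²)
T(Y(6 - 5))*(-81) = (8 + 4*(-9/(2*(6 - 5)))²)*(-81) = (8 + 4*(-9/2/1)²)*(-81) = (8 + 4*(-9/2*1)²)*(-81) = (8 + 4*(-9/2)²)*(-81) = (8 + 4*(81/4))*(-81) = (8 + 81)*(-81) = 89*(-81) = -7209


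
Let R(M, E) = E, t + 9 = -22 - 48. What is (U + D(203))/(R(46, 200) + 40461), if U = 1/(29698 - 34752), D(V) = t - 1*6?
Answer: -429591/205500694 ≈ -0.0020905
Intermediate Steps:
t = -79 (t = -9 + (-22 - 48) = -9 - 70 = -79)
D(V) = -85 (D(V) = -79 - 1*6 = -79 - 6 = -85)
U = -1/5054 (U = 1/(-5054) = -1/5054 ≈ -0.00019786)
(U + D(203))/(R(46, 200) + 40461) = (-1/5054 - 85)/(200 + 40461) = -429591/5054/40661 = -429591/5054*1/40661 = -429591/205500694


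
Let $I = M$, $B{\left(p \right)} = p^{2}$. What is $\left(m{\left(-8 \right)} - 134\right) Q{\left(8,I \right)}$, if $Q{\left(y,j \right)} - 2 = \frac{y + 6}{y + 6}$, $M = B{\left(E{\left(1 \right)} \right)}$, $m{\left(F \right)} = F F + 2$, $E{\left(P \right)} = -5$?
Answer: $-204$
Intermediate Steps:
$m{\left(F \right)} = 2 + F^{2}$ ($m{\left(F \right)} = F^{2} + 2 = 2 + F^{2}$)
$M = 25$ ($M = \left(-5\right)^{2} = 25$)
$I = 25$
$Q{\left(y,j \right)} = 3$ ($Q{\left(y,j \right)} = 2 + \frac{y + 6}{y + 6} = 2 + \frac{6 + y}{6 + y} = 2 + 1 = 3$)
$\left(m{\left(-8 \right)} - 134\right) Q{\left(8,I \right)} = \left(\left(2 + \left(-8\right)^{2}\right) - 134\right) 3 = \left(\left(2 + 64\right) - 134\right) 3 = \left(66 - 134\right) 3 = \left(-68\right) 3 = -204$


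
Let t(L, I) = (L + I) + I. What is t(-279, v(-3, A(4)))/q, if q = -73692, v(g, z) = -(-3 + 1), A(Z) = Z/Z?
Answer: 275/73692 ≈ 0.0037317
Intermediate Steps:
A(Z) = 1
v(g, z) = 2 (v(g, z) = -1*(-2) = 2)
t(L, I) = L + 2*I (t(L, I) = (I + L) + I = L + 2*I)
t(-279, v(-3, A(4)))/q = (-279 + 2*2)/(-73692) = (-279 + 4)*(-1/73692) = -275*(-1/73692) = 275/73692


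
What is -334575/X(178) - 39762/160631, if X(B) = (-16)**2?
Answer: -53753295897/41121536 ≈ -1307.2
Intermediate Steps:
X(B) = 256
-334575/X(178) - 39762/160631 = -334575/256 - 39762/160631 = -53753295897/41121536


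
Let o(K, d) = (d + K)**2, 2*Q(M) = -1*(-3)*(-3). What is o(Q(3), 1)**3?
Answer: 117649/64 ≈ 1838.3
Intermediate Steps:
Q(M) = -9/2 (Q(M) = (-1*(-3)*(-3))/2 = (3*(-3))/2 = (1/2)*(-9) = -9/2)
o(K, d) = (K + d)**2
o(Q(3), 1)**3 = ((-9/2 + 1)**2)**3 = ((-7/2)**2)**3 = (49/4)**3 = 117649/64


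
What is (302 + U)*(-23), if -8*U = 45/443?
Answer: -24615589/3544 ≈ -6945.7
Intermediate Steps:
U = -45/3544 (U = -45/(8*443) = -⅛*45/443 = -45/3544 ≈ -0.012698)
(302 + U)*(-23) = (302 - 45/3544)*(-23) = (1070243/3544)*(-23) = -24615589/3544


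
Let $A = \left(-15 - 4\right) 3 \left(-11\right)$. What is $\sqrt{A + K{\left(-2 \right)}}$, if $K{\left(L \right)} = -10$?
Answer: $\sqrt{617} \approx 24.839$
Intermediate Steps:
$A = 627$ ($A = \left(-19\right) \left(-33\right) = 627$)
$\sqrt{A + K{\left(-2 \right)}} = \sqrt{627 - 10} = \sqrt{617}$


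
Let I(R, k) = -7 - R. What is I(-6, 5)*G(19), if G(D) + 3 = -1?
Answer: 4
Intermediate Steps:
G(D) = -4 (G(D) = -3 - 1 = -4)
I(-6, 5)*G(19) = (-7 - 1*(-6))*(-4) = (-7 + 6)*(-4) = -1*(-4) = 4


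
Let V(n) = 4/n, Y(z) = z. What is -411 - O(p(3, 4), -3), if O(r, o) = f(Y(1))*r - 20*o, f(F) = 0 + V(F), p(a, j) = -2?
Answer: -463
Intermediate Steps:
f(F) = 4/F (f(F) = 0 + 4/F = 4/F)
O(r, o) = -20*o + 4*r (O(r, o) = (4/1)*r - 20*o = (4*1)*r - 20*o = 4*r - 20*o = -20*o + 4*r)
-411 - O(p(3, 4), -3) = -411 - (-20*(-3) + 4*(-2)) = -411 - (60 - 8) = -411 - 1*52 = -411 - 52 = -463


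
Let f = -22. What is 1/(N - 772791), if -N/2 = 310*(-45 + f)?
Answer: -1/731251 ≈ -1.3675e-6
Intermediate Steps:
N = 41540 (N = -620*(-45 - 22) = -620*(-67) = -2*(-20770) = 41540)
1/(N - 772791) = 1/(41540 - 772791) = 1/(-731251) = -1/731251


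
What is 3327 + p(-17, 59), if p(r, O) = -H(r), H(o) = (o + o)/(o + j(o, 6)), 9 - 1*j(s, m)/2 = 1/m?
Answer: 3378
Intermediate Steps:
j(s, m) = 18 - 2/m
H(o) = 2*o/(53/3 + o) (H(o) = (o + o)/(o + (18 - 2/6)) = (2*o)/(o + (18 - 2*1/6)) = (2*o)/(o + (18 - 1/3)) = (2*o)/(o + 53/3) = (2*o)/(53/3 + o) = 2*o/(53/3 + o))
p(r, O) = -6*r/(53 + 3*r)
3327 + p(-17, 59) = 3327 - 6*(-17)/(53 + 3*(-17)) = 3327 - 6*(-17)/(53 - 51) = 3327 - 6*(-17)/2 = 3327 - 6*(-17)*1/2 = 3327 + 51 = 3378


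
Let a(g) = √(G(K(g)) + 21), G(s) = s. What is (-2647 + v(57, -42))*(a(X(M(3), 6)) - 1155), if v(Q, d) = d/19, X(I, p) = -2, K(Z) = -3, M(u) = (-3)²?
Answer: 58136925/19 - 151005*√2/19 ≈ 3.0486e+6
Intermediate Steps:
M(u) = 9
v(Q, d) = d/19 (v(Q, d) = d*(1/19) = d/19)
a(g) = 3*√2 (a(g) = √(-3 + 21) = √18 = 3*√2)
(-2647 + v(57, -42))*(a(X(M(3), 6)) - 1155) = (-2647 + (1/19)*(-42))*(3*√2 - 1155) = (-2647 - 42/19)*(-1155 + 3*√2) = -50335*(-1155 + 3*√2)/19 = 58136925/19 - 151005*√2/19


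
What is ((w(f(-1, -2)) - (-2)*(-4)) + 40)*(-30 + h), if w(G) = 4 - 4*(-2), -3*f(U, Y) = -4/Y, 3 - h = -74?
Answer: 2068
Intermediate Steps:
h = 77 (h = 3 - 1*(-74) = 3 + 74 = 77)
f(U, Y) = 4/(3*Y) (f(U, Y) = -(-4)/(3*Y) = 4/(3*Y))
w(G) = 12 (w(G) = 4 + 8 = 12)
((w(f(-1, -2)) - (-2)*(-4)) + 40)*(-30 + h) = ((12 - (-2)*(-4)) + 40)*(-30 + 77) = ((12 - 1*8) + 40)*47 = ((12 - 8) + 40)*47 = (4 + 40)*47 = 44*47 = 2068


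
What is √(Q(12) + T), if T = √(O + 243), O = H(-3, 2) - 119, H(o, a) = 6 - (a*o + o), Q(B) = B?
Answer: √(12 + √139) ≈ 4.8775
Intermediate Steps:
H(o, a) = 6 - o - a*o (H(o, a) = 6 - (o + a*o) = 6 + (-o - a*o) = 6 - o - a*o)
O = -104 (O = (6 - 1*(-3) - 1*2*(-3)) - 119 = (6 + 3 + 6) - 119 = 15 - 119 = -104)
T = √139 (T = √(-104 + 243) = √139 ≈ 11.790)
√(Q(12) + T) = √(12 + √139)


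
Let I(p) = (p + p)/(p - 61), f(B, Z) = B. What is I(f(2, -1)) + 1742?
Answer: 102774/59 ≈ 1741.9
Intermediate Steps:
I(p) = 2*p/(-61 + p) (I(p) = (2*p)/(-61 + p) = 2*p/(-61 + p))
I(f(2, -1)) + 1742 = 2*2/(-61 + 2) + 1742 = 2*2/(-59) + 1742 = 2*2*(-1/59) + 1742 = -4/59 + 1742 = 102774/59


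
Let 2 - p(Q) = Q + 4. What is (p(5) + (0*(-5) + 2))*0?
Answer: 0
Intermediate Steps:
p(Q) = -2 - Q (p(Q) = 2 - (Q + 4) = 2 - (4 + Q) = 2 + (-4 - Q) = -2 - Q)
(p(5) + (0*(-5) + 2))*0 = ((-2 - 1*5) + (0*(-5) + 2))*0 = ((-2 - 5) + (0 + 2))*0 = (-7 + 2)*0 = -5*0 = 0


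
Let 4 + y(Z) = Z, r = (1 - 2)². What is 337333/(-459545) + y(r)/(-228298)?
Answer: -77011070599/104913204410 ≈ -0.73405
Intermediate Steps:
r = 1 (r = (-1)² = 1)
y(Z) = -4 + Z
337333/(-459545) + y(r)/(-228298) = 337333/(-459545) + (-4 + 1)/(-228298) = 337333*(-1/459545) - 3*(-1/228298) = -337333/459545 + 3/228298 = -77011070599/104913204410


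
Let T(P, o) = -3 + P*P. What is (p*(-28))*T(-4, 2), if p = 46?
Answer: -16744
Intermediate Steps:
T(P, o) = -3 + P**2
(p*(-28))*T(-4, 2) = (46*(-28))*(-3 + (-4)**2) = -1288*(-3 + 16) = -1288*13 = -16744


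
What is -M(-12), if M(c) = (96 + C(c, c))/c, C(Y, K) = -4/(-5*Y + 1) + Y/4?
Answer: 5669/732 ≈ 7.7445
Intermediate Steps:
C(Y, K) = -4/(1 - 5*Y) + Y/4 (C(Y, K) = -4/(1 - 5*Y) + Y*(¼) = -4/(1 - 5*Y) + Y/4)
M(c) = (96 + (16 - c + 5*c²)/(4*(-1 + 5*c)))/c
-M(-12) = -(-368 + 5*(-12)² + 1919*(-12))/(4*(-12)*(-1 + 5*(-12))) = -(-1)*(-368 + 5*144 - 23028)/(4*12*(-1 - 60)) = -(-1)*(-368 + 720 - 23028)/(4*12*(-61)) = -(-1)*(-1)*(-22676)/(4*12*61) = -1*(-5669/732) = 5669/732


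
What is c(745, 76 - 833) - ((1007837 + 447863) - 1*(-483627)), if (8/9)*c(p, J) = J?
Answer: -15521429/8 ≈ -1.9402e+6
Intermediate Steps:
c(p, J) = 9*J/8
c(745, 76 - 833) - ((1007837 + 447863) - 1*(-483627)) = 9*(76 - 833)/8 - ((1007837 + 447863) - 1*(-483627)) = (9/8)*(-757) - (1455700 + 483627) = -6813/8 - 1*1939327 = -6813/8 - 1939327 = -15521429/8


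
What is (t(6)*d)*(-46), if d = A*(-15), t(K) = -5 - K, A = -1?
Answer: 7590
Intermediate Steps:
d = 15 (d = -1*(-15) = 15)
(t(6)*d)*(-46) = ((-5 - 1*6)*15)*(-46) = ((-5 - 6)*15)*(-46) = -11*15*(-46) = -165*(-46) = 7590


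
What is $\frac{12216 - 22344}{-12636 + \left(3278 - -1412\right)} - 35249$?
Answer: $- \frac{140039213}{3973} \approx -35248.0$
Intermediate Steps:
$\frac{12216 - 22344}{-12636 + \left(3278 - -1412\right)} - 35249 = - \frac{10128}{-12636 + \left(3278 + 1412\right)} - 35249 = - \frac{10128}{-12636 + 4690} - 35249 = - \frac{10128}{-7946} - 35249 = \left(-10128\right) \left(- \frac{1}{7946}\right) - 35249 = \frac{5064}{3973} - 35249 = - \frac{140039213}{3973}$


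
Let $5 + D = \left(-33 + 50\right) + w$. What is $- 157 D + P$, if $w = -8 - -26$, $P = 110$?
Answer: $-4600$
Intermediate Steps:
$w = 18$ ($w = -8 + 26 = 18$)
$D = 30$ ($D = -5 + \left(\left(-33 + 50\right) + 18\right) = -5 + \left(17 + 18\right) = -5 + 35 = 30$)
$- 157 D + P = \left(-157\right) 30 + 110 = -4710 + 110 = -4600$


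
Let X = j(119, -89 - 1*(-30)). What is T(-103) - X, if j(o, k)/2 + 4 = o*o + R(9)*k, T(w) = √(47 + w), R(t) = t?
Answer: -27252 + 2*I*√14 ≈ -27252.0 + 7.4833*I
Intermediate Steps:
j(o, k) = -8 + 2*o² + 18*k (j(o, k) = -8 + 2*(o*o + 9*k) = -8 + 2*(o² + 9*k) = -8 + (2*o² + 18*k) = -8 + 2*o² + 18*k)
X = 27252 (X = -8 + 2*119² + 18*(-89 - 1*(-30)) = -8 + 2*14161 + 18*(-89 + 30) = -8 + 28322 + 18*(-59) = -8 + 28322 - 1062 = 27252)
T(-103) - X = √(47 - 103) - 1*27252 = √(-56) - 27252 = 2*I*√14 - 27252 = -27252 + 2*I*√14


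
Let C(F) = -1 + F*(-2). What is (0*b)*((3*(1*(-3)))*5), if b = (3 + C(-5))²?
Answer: 0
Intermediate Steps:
C(F) = -1 - 2*F
b = 144 (b = (3 + (-1 - 2*(-5)))² = (3 + (-1 + 10))² = (3 + 9)² = 12² = 144)
(0*b)*((3*(1*(-3)))*5) = (0*144)*((3*(1*(-3)))*5) = 0*((3*(-3))*5) = 0*(-9*5) = 0*(-45) = 0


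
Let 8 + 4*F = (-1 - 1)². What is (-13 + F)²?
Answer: 196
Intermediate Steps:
F = -1 (F = -2 + (-1 - 1)²/4 = -2 + (¼)*(-2)² = -2 + (¼)*4 = -2 + 1 = -1)
(-13 + F)² = (-13 - 1)² = (-14)² = 196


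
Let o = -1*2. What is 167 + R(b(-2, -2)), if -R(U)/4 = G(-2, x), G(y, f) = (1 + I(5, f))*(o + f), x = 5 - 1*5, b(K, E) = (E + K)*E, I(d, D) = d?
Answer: 215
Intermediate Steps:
b(K, E) = E*(E + K)
o = -2
x = 0 (x = 5 - 5 = 0)
G(y, f) = -12 + 6*f (G(y, f) = (1 + 5)*(-2 + f) = 6*(-2 + f) = -12 + 6*f)
R(U) = 48 (R(U) = -4*(-12 + 6*0) = -4*(-12 + 0) = -4*(-12) = 48)
167 + R(b(-2, -2)) = 167 + 48 = 215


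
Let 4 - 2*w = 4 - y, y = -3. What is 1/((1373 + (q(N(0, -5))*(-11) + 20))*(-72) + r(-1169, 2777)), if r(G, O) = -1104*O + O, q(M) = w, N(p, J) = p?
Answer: -1/3164515 ≈ -3.1600e-7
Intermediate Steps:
w = -3/2 (w = 2 - (4 - 1*(-3))/2 = 2 - (4 + 3)/2 = 2 - 1/2*7 = 2 - 7/2 = -3/2 ≈ -1.5000)
q(M) = -3/2
r(G, O) = -1103*O
1/((1373 + (q(N(0, -5))*(-11) + 20))*(-72) + r(-1169, 2777)) = 1/((1373 + (-3/2*(-11) + 20))*(-72) - 1103*2777) = 1/((1373 + (33/2 + 20))*(-72) - 3063031) = 1/((1373 + 73/2)*(-72) - 3063031) = 1/((2819/2)*(-72) - 3063031) = 1/(-101484 - 3063031) = 1/(-3164515) = -1/3164515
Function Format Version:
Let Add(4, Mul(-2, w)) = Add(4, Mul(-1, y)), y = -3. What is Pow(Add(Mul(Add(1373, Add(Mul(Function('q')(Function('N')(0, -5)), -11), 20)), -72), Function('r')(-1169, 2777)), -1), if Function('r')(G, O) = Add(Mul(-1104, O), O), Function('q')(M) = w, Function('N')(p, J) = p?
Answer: Rational(-1, 3164515) ≈ -3.1600e-7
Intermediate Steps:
w = Rational(-3, 2) (w = Add(2, Mul(Rational(-1, 2), Add(4, Mul(-1, -3)))) = Add(2, Mul(Rational(-1, 2), Add(4, 3))) = Add(2, Mul(Rational(-1, 2), 7)) = Add(2, Rational(-7, 2)) = Rational(-3, 2) ≈ -1.5000)
Function('q')(M) = Rational(-3, 2)
Function('r')(G, O) = Mul(-1103, O)
Pow(Add(Mul(Add(1373, Add(Mul(Function('q')(Function('N')(0, -5)), -11), 20)), -72), Function('r')(-1169, 2777)), -1) = Pow(Add(Mul(Add(1373, Add(Mul(Rational(-3, 2), -11), 20)), -72), Mul(-1103, 2777)), -1) = Pow(Add(Mul(Add(1373, Add(Rational(33, 2), 20)), -72), -3063031), -1) = Pow(Add(Mul(Add(1373, Rational(73, 2)), -72), -3063031), -1) = Pow(Add(Mul(Rational(2819, 2), -72), -3063031), -1) = Pow(Add(-101484, -3063031), -1) = Pow(-3164515, -1) = Rational(-1, 3164515)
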